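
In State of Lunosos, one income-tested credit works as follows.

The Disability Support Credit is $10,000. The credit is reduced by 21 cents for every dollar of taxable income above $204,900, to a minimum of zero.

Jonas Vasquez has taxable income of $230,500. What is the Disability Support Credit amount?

$4,624

Disability Support Credit: 21% of the $25,600 excess over $204,900 is $5,376; credit = $10,000 − $5,376 = $4,624.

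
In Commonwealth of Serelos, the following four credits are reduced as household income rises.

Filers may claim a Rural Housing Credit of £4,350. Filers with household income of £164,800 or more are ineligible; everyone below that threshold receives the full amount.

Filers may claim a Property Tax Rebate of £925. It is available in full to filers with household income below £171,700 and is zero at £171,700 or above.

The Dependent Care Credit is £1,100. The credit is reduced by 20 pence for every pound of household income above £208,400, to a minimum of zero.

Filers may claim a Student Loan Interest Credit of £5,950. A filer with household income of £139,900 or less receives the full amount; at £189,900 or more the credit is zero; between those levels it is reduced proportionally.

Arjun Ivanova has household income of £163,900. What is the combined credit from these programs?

Rural Housing Credit: £163,900 is below the £164,800 cutoff, so the full £4,350 applies.
Property Tax Rebate: £163,900 is below the £171,700 cutoff, so the full £925 applies.
Dependent Care Credit: £163,900 is at or below the £208,400 threshold, so the full £1,100 applies.
Student Loan Interest Credit: £163,900 is £24,000 into a £50,000 phase-out range, leaving 26,000/50,000 of the credit: £5,950 × 26,000/50,000 = £3,094.
Total: £4,350 + £925 + £1,100 + £3,094 = £9,469.

£9,469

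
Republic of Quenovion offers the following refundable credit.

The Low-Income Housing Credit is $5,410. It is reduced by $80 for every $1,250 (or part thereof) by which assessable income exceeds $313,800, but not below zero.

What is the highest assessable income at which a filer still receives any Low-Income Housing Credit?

After 67 increments the reduction is 67 × $80 = $5,360, leaving $50; one more increment wipes it out. Increment 67 ends at excess 67 × $1,250 = $83,750, so the highest qualifying income is $313,800 + $83,750 = $397,550.

$397,550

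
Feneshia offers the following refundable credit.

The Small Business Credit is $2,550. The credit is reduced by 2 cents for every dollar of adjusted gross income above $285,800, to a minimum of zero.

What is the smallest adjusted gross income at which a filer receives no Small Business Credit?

The credit falls by 2% of each dollar above $285,800, so it reaches zero when the excess is $2,550 / 2% = $127,500: income = $285,800 + $127,500 = $413,300.

$413,300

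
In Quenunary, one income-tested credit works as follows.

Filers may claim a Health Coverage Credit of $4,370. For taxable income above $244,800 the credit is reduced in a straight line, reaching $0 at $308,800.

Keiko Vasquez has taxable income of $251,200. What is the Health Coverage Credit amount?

Health Coverage Credit: $251,200 is $6,400 into a $64,000 phase-out range, leaving 57,600/64,000 of the credit: $4,370 × 57,600/64,000 = $3,933.

$3,933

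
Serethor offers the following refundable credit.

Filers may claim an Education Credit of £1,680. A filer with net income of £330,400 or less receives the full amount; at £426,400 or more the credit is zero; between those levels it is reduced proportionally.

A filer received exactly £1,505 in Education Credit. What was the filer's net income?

£1,505 is 1,505/1,680 of the full £1,680, so 175/1,680 of the £96,000 range has been used: income = £330,400 + £96,000 × 175/1,680 = £340,400.

£340,400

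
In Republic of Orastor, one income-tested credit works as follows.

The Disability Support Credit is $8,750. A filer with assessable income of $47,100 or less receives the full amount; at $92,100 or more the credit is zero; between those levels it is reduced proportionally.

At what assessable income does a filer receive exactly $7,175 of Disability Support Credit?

$55,200

$7,175 is 7,175/8,750 of the full $8,750, so 1,575/8,750 of the $45,000 range has been used: income = $47,100 + $45,000 × 1,575/8,750 = $55,200.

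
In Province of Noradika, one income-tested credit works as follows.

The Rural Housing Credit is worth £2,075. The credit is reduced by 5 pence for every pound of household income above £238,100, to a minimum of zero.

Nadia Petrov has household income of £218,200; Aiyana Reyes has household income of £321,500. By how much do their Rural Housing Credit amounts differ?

£2,075

Nadia (£218,200): Rural Housing Credit: £218,200 is at or below the £238,100 threshold, so the full £2,075 applies.
Aiyana (£321,500): Rural Housing Credit: 5% of the £83,400 excess over £238,100 is £4,170 ≥ base, so the credit is £0.
Difference: |£2,075 − £0| = £2,075.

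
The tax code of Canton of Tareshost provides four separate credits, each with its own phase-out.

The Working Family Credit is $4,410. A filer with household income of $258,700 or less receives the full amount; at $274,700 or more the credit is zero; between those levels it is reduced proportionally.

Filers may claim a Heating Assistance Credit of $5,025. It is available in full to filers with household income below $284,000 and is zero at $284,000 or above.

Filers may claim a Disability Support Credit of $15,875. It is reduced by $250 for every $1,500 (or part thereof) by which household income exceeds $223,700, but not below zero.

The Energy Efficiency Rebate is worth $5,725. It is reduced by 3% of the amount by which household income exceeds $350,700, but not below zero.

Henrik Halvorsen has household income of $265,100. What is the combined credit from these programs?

$22,271

Working Family Credit: $265,100 is $6,400 into a $16,000 phase-out range, leaving 9,600/16,000 of the credit: $4,410 × 9,600/16,000 = $2,646.
Heating Assistance Credit: $265,100 is below the $284,000 cutoff, so the full $5,025 applies.
Disability Support Credit: income exceeds $223,700 by $41,400, which is 28 full-or-partial $1,500 increments; reduction = 28 × $250 = $7,000, leaving $8,875.
Energy Efficiency Rebate: $265,100 is at or below the $350,700 threshold, so the full $5,725 applies.
Total: $2,646 + $5,025 + $8,875 + $5,725 = $22,271.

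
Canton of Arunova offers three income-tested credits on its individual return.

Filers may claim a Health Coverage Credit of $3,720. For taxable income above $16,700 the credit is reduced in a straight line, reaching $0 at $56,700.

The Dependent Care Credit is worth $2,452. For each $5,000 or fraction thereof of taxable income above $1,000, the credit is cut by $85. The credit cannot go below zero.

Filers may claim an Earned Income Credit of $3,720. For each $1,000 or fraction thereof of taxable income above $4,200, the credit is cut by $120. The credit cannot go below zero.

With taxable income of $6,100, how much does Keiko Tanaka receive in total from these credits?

Health Coverage Credit: $6,100 is at or below the $16,700 threshold, so the full $3,720 applies.
Dependent Care Credit: income exceeds $1,000 by $5,100, which is 2 full-or-partial $5,000 increments; reduction = 2 × $85 = $170, leaving $2,282.
Earned Income Credit: income exceeds $4,200 by $1,900, which is 2 full-or-partial $1,000 increments; reduction = 2 × $120 = $240, leaving $3,480.
Total: $3,720 + $2,282 + $3,480 = $9,482.

$9,482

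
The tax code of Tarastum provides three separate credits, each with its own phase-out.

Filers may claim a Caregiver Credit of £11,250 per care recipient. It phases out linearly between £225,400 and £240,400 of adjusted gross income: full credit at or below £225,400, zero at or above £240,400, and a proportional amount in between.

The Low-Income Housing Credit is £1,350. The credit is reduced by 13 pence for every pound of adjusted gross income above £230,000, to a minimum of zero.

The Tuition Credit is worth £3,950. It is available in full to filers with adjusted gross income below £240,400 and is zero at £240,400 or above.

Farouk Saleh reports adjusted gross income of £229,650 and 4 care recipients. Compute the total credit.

£37,550

Caregiver Credit: base = 4 × £11,250 = £45,000. £229,650 is £4,250 into a £15,000 phase-out range, leaving 10,750/15,000 of the credit: £45,000 × 10,750/15,000 = £32,250.
Low-Income Housing Credit: £229,650 is at or below the £230,000 threshold, so the full £1,350 applies.
Tuition Credit: £229,650 is below the £240,400 cutoff, so the full £3,950 applies.
Total: £32,250 + £1,350 + £3,950 = £37,550.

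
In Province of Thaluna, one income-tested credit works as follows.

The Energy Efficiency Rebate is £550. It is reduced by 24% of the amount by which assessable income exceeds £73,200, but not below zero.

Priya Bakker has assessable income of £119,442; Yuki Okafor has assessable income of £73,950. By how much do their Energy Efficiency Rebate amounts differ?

£370

Priya (£119,442): Energy Efficiency Rebate: 24% of the £46,242 excess over £73,200 is £11,098.08 ≥ base, so the credit is £0.
Yuki (£73,950): Energy Efficiency Rebate: 24% of the £750 excess over £73,200 is £180; credit = £550 − £180 = £370.
Difference: |£0 − £370| = £370.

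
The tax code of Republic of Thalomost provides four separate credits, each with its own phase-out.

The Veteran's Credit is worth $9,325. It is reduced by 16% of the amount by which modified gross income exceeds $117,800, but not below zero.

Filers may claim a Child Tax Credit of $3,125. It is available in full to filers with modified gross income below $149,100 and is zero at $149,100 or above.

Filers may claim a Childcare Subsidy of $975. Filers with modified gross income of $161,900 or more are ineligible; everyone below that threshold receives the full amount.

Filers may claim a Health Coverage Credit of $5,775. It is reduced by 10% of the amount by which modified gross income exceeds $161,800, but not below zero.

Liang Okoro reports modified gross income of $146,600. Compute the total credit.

Veteran's Credit: 16% of the $28,800 excess over $117,800 is $4,608; credit = $9,325 − $4,608 = $4,717.
Child Tax Credit: $146,600 is below the $149,100 cutoff, so the full $3,125 applies.
Childcare Subsidy: $146,600 is below the $161,900 cutoff, so the full $975 applies.
Health Coverage Credit: $146,600 is at or below the $161,800 threshold, so the full $5,775 applies.
Total: $4,717 + $3,125 + $975 + $5,775 = $14,592.

$14,592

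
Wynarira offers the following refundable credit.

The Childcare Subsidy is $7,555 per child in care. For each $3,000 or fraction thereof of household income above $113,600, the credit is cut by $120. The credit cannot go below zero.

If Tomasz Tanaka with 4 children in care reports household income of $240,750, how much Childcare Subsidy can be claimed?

$25,060

Childcare Subsidy: base = 4 × $7,555 = $30,220. income exceeds $113,600 by $127,150, which is 43 full-or-partial $3,000 increments; reduction = 43 × $120 = $5,160, leaving $25,060.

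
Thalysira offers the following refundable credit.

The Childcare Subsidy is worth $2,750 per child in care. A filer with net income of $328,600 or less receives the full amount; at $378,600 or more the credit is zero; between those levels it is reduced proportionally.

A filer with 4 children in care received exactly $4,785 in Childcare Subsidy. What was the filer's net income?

$356,850

Full credit = 4 × $2,750 = $11,000.
$4,785 is 4,785/11,000 of the full $11,000, so 6,215/11,000 of the $50,000 range has been used: income = $328,600 + $50,000 × 6,215/11,000 = $356,850.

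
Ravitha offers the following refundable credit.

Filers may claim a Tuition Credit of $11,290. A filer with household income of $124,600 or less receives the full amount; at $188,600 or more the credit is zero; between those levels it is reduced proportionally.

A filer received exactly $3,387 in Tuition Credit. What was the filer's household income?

$3,387 is 3,387/11,290 of the full $11,290, so 7,903/11,290 of the $64,000 range has been used: income = $124,600 + $64,000 × 7,903/11,290 = $169,400.

$169,400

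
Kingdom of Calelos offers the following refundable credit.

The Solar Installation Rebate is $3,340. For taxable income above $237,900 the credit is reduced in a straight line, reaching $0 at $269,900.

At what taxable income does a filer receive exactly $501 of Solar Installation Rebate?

$501 is 501/3,340 of the full $3,340, so 2,839/3,340 of the $32,000 range has been used: income = $237,900 + $32,000 × 2,839/3,340 = $265,100.

$265,100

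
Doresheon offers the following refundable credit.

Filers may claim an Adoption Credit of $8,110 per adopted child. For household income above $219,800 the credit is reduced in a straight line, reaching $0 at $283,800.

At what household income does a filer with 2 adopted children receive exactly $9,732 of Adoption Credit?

Full credit = 2 × $8,110 = $16,220.
$9,732 is 9,732/16,220 of the full $16,220, so 6,488/16,220 of the $64,000 range has been used: income = $219,800 + $64,000 × 6,488/16,220 = $245,400.

$245,400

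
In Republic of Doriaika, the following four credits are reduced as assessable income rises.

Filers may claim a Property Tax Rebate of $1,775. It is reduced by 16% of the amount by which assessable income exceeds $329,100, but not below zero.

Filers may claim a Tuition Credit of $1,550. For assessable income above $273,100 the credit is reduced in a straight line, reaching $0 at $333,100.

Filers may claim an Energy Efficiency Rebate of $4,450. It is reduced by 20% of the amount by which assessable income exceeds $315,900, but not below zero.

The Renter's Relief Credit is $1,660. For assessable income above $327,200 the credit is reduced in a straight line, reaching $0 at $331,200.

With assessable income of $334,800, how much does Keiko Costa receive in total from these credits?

Property Tax Rebate: 16% of the $5,700 excess over $329,100 is $912; credit = $1,775 − $912 = $863.
Tuition Credit: $334,800 is at or above $333,100, so the credit is $0.
Energy Efficiency Rebate: 20% of the $18,900 excess over $315,900 is $3,780; credit = $4,450 − $3,780 = $670.
Renter's Relief Credit: $334,800 is at or above $331,200, so the credit is $0.
Total: $863 + $0 + $670 + $0 = $1,533.

$1,533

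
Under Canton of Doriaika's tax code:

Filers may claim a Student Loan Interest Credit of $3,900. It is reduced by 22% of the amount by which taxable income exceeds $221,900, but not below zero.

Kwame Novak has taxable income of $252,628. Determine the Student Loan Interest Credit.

Student Loan Interest Credit: 22% of the $30,728 excess over $221,900 is $6,760.16 ≥ base, so the credit is $0.

$0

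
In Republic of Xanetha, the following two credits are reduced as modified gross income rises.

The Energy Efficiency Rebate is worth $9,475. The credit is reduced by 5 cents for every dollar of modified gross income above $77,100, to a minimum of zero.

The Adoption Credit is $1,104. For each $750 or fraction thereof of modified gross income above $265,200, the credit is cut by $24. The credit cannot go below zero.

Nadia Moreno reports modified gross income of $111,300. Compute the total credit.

$8,869

Energy Efficiency Rebate: 5% of the $34,200 excess over $77,100 is $1,710; credit = $9,475 − $1,710 = $7,765.
Adoption Credit: $111,300 is at or below the $265,200 threshold, so the full $1,104 applies.
Total: $7,765 + $1,104 = $8,869.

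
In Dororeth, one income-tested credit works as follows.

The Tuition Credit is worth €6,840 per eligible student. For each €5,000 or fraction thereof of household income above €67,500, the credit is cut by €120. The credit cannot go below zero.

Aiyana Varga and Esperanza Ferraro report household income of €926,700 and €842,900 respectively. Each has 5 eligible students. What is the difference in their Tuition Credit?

Aiyana (€926,700): Tuition Credit: base = 5 × €6,840 = €34,200. income exceeds €67,500 by €859,200, which is 172 full-or-partial €5,000 increments; reduction = 172 × €120 = €20,640, leaving €13,560.
Esperanza (€842,900): Tuition Credit: base = 5 × €6,840 = €34,200. income exceeds €67,500 by €775,400, which is 156 full-or-partial €5,000 increments; reduction = 156 × €120 = €18,720, leaving €15,480.
Difference: |€13,560 − €15,480| = €1,920.

€1,920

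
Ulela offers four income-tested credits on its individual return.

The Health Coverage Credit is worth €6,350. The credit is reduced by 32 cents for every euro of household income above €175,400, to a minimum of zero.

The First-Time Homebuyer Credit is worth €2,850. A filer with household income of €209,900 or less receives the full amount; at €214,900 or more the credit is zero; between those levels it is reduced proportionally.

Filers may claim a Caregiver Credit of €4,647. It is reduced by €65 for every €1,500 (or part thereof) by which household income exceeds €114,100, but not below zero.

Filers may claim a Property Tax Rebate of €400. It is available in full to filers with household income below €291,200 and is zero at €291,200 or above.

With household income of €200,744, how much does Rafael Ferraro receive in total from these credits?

€4,127

Health Coverage Credit: 32% of the €25,344 excess over €175,400 is €8,110.08 ≥ base, so the credit is €0.
First-Time Homebuyer Credit: €200,744 is at or below the €209,900 threshold, so the full €2,850 applies.
Caregiver Credit: income exceeds €114,100 by €86,644, which is 58 full-or-partial €1,500 increments; reduction = 58 × €65 = €3,770, leaving €877.
Property Tax Rebate: €200,744 is below the €291,200 cutoff, so the full €400 applies.
Total: €0 + €2,850 + €877 + €400 = €4,127.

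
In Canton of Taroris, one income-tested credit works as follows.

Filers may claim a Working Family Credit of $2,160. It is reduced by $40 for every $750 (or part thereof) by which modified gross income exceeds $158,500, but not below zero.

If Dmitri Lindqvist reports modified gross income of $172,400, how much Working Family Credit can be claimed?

Working Family Credit: income exceeds $158,500 by $13,900, which is 19 full-or-partial $750 increments; reduction = 19 × $40 = $760, leaving $1,400.

$1,400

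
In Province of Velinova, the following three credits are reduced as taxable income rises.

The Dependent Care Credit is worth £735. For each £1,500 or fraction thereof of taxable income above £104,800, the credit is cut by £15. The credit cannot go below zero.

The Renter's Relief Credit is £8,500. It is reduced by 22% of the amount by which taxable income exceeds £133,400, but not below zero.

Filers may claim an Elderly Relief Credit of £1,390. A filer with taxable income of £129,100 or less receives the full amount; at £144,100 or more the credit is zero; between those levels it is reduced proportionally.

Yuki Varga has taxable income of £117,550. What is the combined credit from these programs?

£10,490

Dependent Care Credit: income exceeds £104,800 by £12,750, which is 9 full-or-partial £1,500 increments; reduction = 9 × £15 = £135, leaving £600.
Renter's Relief Credit: £117,550 is at or below the £133,400 threshold, so the full £8,500 applies.
Elderly Relief Credit: £117,550 is at or below the £129,100 threshold, so the full £1,390 applies.
Total: £600 + £8,500 + £1,390 = £10,490.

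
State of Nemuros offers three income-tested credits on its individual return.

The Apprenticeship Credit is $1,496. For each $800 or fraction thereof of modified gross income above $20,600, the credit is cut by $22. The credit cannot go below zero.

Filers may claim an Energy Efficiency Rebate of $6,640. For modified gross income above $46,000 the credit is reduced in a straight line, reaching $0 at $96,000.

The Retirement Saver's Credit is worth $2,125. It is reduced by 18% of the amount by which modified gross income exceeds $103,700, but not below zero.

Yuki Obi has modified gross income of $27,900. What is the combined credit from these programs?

$10,041

Apprenticeship Credit: income exceeds $20,600 by $7,300, which is 10 full-or-partial $800 increments; reduction = 10 × $22 = $220, leaving $1,276.
Energy Efficiency Rebate: $27,900 is at or below the $46,000 threshold, so the full $6,640 applies.
Retirement Saver's Credit: $27,900 is at or below the $103,700 threshold, so the full $2,125 applies.
Total: $1,276 + $6,640 + $2,125 = $10,041.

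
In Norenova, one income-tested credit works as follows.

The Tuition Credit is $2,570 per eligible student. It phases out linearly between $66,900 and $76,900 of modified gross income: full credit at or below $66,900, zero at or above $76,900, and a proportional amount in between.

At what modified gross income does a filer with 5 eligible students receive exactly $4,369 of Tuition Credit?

$73,500

Full credit = 5 × $2,570 = $12,850.
$4,369 is 4,369/12,850 of the full $12,850, so 8,481/12,850 of the $10,000 range has been used: income = $66,900 + $10,000 × 8,481/12,850 = $73,500.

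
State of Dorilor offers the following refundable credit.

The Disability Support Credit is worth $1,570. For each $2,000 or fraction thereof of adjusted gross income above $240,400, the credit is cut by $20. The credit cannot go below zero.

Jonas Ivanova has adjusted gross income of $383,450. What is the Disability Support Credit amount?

Disability Support Credit: income exceeds $240,400 by $143,050, which is 72 full-or-partial $2,000 increments; reduction = 72 × $20 = $1,440, leaving $130.

$130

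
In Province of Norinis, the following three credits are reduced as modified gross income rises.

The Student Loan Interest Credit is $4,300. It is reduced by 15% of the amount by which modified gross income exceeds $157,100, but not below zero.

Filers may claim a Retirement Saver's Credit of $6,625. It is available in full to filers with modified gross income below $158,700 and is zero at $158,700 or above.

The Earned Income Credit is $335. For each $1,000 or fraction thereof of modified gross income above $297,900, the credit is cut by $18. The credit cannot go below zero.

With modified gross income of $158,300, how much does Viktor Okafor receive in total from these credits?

Student Loan Interest Credit: 15% of the $1,200 excess over $157,100 is $180; credit = $4,300 − $180 = $4,120.
Retirement Saver's Credit: $158,300 is below the $158,700 cutoff, so the full $6,625 applies.
Earned Income Credit: $158,300 is at or below the $297,900 threshold, so the full $335 applies.
Total: $4,120 + $6,625 + $335 = $11,080.

$11,080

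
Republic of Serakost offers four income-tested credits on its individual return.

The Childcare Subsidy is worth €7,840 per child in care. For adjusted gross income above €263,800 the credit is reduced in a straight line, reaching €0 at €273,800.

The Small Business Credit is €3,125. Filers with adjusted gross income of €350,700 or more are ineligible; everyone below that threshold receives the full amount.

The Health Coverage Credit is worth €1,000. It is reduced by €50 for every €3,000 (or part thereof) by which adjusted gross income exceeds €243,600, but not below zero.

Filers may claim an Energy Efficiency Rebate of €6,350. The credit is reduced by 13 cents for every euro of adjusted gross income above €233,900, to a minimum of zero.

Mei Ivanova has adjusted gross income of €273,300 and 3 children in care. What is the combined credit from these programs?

€6,029

Childcare Subsidy: base = 3 × €7,840 = €23,520. €273,300 is €9,500 into a €10,000 phase-out range, leaving 500/10,000 of the credit: €23,520 × 500/10,000 = €1,176.
Small Business Credit: €273,300 is below the €350,700 cutoff, so the full €3,125 applies.
Health Coverage Credit: income exceeds €243,600 by €29,700, which is 10 full-or-partial €3,000 increments; reduction = 10 × €50 = €500, leaving €500.
Energy Efficiency Rebate: 13% of the €39,400 excess over €233,900 is €5,122; credit = €6,350 − €5,122 = €1,228.
Total: €1,176 + €3,125 + €500 + €1,228 = €6,029.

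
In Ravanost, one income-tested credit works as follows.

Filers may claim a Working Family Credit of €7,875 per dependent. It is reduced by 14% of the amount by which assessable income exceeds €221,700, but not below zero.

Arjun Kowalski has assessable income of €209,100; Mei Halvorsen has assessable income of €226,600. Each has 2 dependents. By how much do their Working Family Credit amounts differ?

€686

Arjun (€209,100): Working Family Credit: base = 2 × €7,875 = €15,750. €209,100 is at or below the €221,700 threshold, so the full €15,750 applies.
Mei (€226,600): Working Family Credit: base = 2 × €7,875 = €15,750. 14% of the €4,900 excess over €221,700 is €686; credit = €15,750 − €686 = €15,064.
Difference: |€15,750 − €15,064| = €686.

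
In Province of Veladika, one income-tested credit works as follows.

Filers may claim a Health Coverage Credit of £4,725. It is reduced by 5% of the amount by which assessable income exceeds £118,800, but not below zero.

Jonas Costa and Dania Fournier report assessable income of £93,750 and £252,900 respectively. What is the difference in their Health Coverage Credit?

Jonas (£93,750): Health Coverage Credit: £93,750 is at or below the £118,800 threshold, so the full £4,725 applies.
Dania (£252,900): Health Coverage Credit: 5% of the £134,100 excess over £118,800 is £6,705 ≥ base, so the credit is £0.
Difference: |£4,725 − £0| = £4,725.

£4,725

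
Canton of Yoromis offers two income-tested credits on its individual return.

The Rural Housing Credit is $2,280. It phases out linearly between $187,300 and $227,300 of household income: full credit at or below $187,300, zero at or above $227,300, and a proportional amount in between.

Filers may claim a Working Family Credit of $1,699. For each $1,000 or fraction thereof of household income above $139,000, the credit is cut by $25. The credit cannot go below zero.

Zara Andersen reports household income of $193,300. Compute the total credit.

$2,262

Rural Housing Credit: $193,300 is $6,000 into a $40,000 phase-out range, leaving 34,000/40,000 of the credit: $2,280 × 34,000/40,000 = $1,938.
Working Family Credit: income exceeds $139,000 by $54,300, which is 55 full-or-partial $1,000 increments; reduction = 55 × $25 = $1,375, leaving $324.
Total: $1,938 + $324 = $2,262.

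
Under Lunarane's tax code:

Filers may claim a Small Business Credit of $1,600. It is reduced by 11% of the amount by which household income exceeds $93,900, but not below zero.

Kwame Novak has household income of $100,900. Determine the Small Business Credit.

Small Business Credit: 11% of the $7,000 excess over $93,900 is $770; credit = $1,600 − $770 = $830.

$830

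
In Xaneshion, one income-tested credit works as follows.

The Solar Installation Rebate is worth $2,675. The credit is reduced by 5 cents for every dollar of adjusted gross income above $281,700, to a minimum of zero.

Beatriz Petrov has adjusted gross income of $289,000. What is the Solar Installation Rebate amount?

Solar Installation Rebate: 5% of the $7,300 excess over $281,700 is $365; credit = $2,675 − $365 = $2,310.

$2,310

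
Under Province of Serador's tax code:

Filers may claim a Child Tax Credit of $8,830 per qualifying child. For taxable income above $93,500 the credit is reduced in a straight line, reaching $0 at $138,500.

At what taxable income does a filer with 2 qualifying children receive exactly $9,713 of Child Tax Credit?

$113,750

Full credit = 2 × $8,830 = $17,660.
$9,713 is 9,713/17,660 of the full $17,660, so 7,947/17,660 of the $45,000 range has been used: income = $93,500 + $45,000 × 7,947/17,660 = $113,750.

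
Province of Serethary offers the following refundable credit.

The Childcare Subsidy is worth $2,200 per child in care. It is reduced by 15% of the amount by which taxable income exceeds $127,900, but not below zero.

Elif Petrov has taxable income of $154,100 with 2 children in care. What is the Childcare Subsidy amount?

Childcare Subsidy: base = 2 × $2,200 = $4,400. 15% of the $26,200 excess over $127,900 is $3,930; credit = $4,400 − $3,930 = $470.

$470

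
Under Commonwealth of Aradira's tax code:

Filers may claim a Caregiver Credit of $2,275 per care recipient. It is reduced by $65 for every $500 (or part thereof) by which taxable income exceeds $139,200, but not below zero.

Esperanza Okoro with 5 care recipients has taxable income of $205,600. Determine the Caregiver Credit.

Caregiver Credit: base = 5 × $2,275 = $11,375. income exceeds $139,200 by $66,400, which is 133 full-or-partial $500 increments; reduction = 133 × $65 = $8,645, leaving $2,730.

$2,730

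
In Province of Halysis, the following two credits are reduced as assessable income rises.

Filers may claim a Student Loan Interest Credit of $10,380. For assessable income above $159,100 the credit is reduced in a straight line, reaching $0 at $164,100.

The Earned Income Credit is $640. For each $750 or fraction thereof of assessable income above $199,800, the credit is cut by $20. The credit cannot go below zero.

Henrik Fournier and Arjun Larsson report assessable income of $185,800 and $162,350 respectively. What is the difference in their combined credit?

Henrik ($185,800): Student Loan Interest Credit: $185,800 is at or above $164,100, so the credit is $0. Earned Income Credit: $185,800 is at or below the $199,800 threshold, so the full $640 applies. total $0 + $640 = $640
Arjun ($162,350): Student Loan Interest Credit: $162,350 is $3,250 into a $5,000 phase-out range, leaving 1,750/5,000 of the credit: $10,380 × 1,750/5,000 = $3,633. Earned Income Credit: $162,350 is at or below the $199,800 threshold, so the full $640 applies. total $3,633 + $640 = $4,273
Difference: |$640 − $4,273| = $3,633.

$3,633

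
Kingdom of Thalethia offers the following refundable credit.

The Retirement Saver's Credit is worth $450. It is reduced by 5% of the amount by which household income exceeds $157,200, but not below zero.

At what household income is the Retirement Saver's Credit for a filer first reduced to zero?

$166,200

The credit falls by 5% of each dollar above $157,200, so it reaches zero when the excess is $450 / 5% = $9,000: income = $157,200 + $9,000 = $166,200.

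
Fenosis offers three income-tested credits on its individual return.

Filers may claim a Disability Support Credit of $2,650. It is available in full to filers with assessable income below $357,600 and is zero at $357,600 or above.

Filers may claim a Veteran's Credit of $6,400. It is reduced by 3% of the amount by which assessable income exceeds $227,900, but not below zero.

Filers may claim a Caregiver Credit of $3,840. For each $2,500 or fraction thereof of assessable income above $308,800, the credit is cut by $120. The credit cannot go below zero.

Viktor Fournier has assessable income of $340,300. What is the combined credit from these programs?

Disability Support Credit: $340,300 is below the $357,600 cutoff, so the full $2,650 applies.
Veteran's Credit: 3% of the $112,400 excess over $227,900 is $3,372; credit = $6,400 − $3,372 = $3,028.
Caregiver Credit: income exceeds $308,800 by $31,500, which is 13 full-or-partial $2,500 increments; reduction = 13 × $120 = $1,560, leaving $2,280.
Total: $2,650 + $3,028 + $2,280 = $7,958.

$7,958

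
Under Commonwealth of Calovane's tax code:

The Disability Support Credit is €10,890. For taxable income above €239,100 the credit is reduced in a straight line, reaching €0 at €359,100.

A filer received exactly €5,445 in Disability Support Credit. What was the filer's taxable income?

€299,100

€5,445 is 5,445/10,890 of the full €10,890, so 5,445/10,890 of the €120,000 range has been used: income = €239,100 + €120,000 × 5,445/10,890 = €299,100.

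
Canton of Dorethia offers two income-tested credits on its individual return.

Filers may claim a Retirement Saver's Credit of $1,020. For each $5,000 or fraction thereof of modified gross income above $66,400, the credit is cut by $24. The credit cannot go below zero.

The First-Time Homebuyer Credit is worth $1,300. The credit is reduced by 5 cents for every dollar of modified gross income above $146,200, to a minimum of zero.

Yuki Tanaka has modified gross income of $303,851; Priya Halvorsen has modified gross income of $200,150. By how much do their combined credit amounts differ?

$372

Yuki ($303,851): Retirement Saver's Credit: income exceeds $66,400 by $237,451 → 48 increments × $24 = $1,152 ≥ base, so the credit is $0. First-Time Homebuyer Credit: 5% of the $157,651 excess over $146,200 is $7,882.55 ≥ base, so the credit is $0. total $0 + $0 = $0
Priya ($200,150): Retirement Saver's Credit: income exceeds $66,400 by $133,750, which is 27 full-or-partial $5,000 increments; reduction = 27 × $24 = $648, leaving $372. First-Time Homebuyer Credit: 5% of the $53,950 excess over $146,200 is $2,697.50 ≥ base, so the credit is $0. total $372 + $0 = $372
Difference: |$0 − $372| = $372.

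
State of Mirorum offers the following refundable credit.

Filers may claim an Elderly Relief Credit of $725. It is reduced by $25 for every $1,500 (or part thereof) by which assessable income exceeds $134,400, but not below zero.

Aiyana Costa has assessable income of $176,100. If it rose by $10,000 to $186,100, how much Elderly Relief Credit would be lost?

At $176,100 — income exceeds $134,400 by $41,700, which is 28 full-or-partial $1,500 increments; reduction = 28 × $25 = $700, leaving $25.
At $186,100 — income exceeds $134,400 by $51,700 → 35 increments × $25 = $875 ≥ base, so the credit is $0.
Lost: $25 − $0 = $25.

$25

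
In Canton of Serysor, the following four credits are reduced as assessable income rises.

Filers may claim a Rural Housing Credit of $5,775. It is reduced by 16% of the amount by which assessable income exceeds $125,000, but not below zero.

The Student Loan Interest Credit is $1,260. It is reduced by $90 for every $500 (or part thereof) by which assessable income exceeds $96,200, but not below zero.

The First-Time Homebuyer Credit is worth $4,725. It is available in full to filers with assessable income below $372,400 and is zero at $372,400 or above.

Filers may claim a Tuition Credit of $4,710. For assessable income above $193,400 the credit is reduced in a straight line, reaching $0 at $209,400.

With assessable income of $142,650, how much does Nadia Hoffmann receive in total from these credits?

$12,386

Rural Housing Credit: 16% of the $17,650 excess over $125,000 is $2,824; credit = $5,775 − $2,824 = $2,951.
Student Loan Interest Credit: income exceeds $96,200 by $46,450 → 93 increments × $90 = $8,370 ≥ base, so the credit is $0.
First-Time Homebuyer Credit: $142,650 is below the $372,400 cutoff, so the full $4,725 applies.
Tuition Credit: $142,650 is at or below the $193,400 threshold, so the full $4,710 applies.
Total: $2,951 + $0 + $4,725 + $4,710 = $12,386.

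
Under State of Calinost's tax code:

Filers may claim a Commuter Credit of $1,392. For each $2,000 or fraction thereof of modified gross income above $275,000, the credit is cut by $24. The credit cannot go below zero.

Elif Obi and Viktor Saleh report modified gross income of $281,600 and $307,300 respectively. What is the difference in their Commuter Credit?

Elif ($281,600): Commuter Credit: income exceeds $275,000 by $6,600, which is 4 full-or-partial $2,000 increments; reduction = 4 × $24 = $96, leaving $1,296.
Viktor ($307,300): Commuter Credit: income exceeds $275,000 by $32,300, which is 17 full-or-partial $2,000 increments; reduction = 17 × $24 = $408, leaving $984.
Difference: |$1,296 − $984| = $312.

$312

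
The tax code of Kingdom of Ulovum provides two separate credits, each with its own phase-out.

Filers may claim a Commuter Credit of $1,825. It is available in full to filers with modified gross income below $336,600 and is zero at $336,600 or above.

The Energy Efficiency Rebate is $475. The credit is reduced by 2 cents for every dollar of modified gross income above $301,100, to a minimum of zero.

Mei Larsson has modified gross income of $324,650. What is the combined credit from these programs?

$1,829

Commuter Credit: $324,650 is below the $336,600 cutoff, so the full $1,825 applies.
Energy Efficiency Rebate: 2% of the $23,550 excess over $301,100 is $471; credit = $475 − $471 = $4.
Total: $1,825 + $4 = $1,829.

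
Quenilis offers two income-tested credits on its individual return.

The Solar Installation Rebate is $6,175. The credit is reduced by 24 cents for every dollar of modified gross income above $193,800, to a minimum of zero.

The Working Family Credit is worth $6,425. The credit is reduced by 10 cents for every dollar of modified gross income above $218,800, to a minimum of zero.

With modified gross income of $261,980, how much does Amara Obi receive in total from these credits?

$2,107

Solar Installation Rebate: 24% of the $68,180 excess over $193,800 is $16,363.20 ≥ base, so the credit is $0.
Working Family Credit: 10% of the $43,180 excess over $218,800 is $4,318; credit = $6,425 − $4,318 = $2,107.
Total: $0 + $2,107 = $2,107.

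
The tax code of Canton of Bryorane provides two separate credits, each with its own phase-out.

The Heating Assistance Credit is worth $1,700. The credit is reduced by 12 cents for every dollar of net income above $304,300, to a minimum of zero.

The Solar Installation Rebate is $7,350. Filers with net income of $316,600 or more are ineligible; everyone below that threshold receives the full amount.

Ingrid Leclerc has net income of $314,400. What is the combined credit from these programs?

$7,838

Heating Assistance Credit: 12% of the $10,100 excess over $304,300 is $1,212; credit = $1,700 − $1,212 = $488.
Solar Installation Rebate: $314,400 is below the $316,600 cutoff, so the full $7,350 applies.
Total: $488 + $7,350 = $7,838.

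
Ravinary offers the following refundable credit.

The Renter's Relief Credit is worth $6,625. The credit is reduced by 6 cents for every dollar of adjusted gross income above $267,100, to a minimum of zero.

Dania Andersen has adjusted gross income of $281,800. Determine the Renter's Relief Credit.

Renter's Relief Credit: 6% of the $14,700 excess over $267,100 is $882; credit = $6,625 − $882 = $5,743.

$5,743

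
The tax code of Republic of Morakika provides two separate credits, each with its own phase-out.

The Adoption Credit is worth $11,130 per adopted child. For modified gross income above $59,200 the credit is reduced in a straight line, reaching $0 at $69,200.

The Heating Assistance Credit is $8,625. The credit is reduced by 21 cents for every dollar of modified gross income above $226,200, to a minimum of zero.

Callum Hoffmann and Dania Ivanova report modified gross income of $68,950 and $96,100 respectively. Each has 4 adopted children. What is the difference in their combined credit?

$1,113

Callum ($68,950): Adoption Credit: base = 4 × $11,130 = $44,520. $68,950 is $9,750 into a $10,000 phase-out range, leaving 250/10,000 of the credit: $44,520 × 250/10,000 = $1,113. Heating Assistance Credit: $68,950 is at or below the $226,200 threshold, so the full $8,625 applies. total $1,113 + $8,625 = $9,738
Dania ($96,100): Adoption Credit: base = 4 × $11,130 = $44,520. $96,100 is at or above $69,200, so the credit is $0. Heating Assistance Credit: $96,100 is at or below the $226,200 threshold, so the full $8,625 applies. total $0 + $8,625 = $8,625
Difference: |$9,738 − $8,625| = $1,113.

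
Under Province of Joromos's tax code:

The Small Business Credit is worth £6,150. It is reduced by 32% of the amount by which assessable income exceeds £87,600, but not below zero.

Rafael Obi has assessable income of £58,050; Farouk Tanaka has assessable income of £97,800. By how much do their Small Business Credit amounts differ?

Rafael (£58,050): Small Business Credit: £58,050 is at or below the £87,600 threshold, so the full £6,150 applies.
Farouk (£97,800): Small Business Credit: 32% of the £10,200 excess over £87,600 is £3,264; credit = £6,150 − £3,264 = £2,886.
Difference: |£6,150 − £2,886| = £3,264.

£3,264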